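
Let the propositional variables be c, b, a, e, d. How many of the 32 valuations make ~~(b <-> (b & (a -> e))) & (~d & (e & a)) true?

4

Initial set: {(~~(b <-> (b & (a -> e))) & (~d & (e & a)))}.
(~~(b <-> (b & (a -> e))) & (~d & (e & a))): α-rule — add ~~(b <-> (b & (a -> e))), (~d & (e & a)).
~~(b <-> (b & (a -> e))): drop double negation, giving (b <-> (b & (a -> e))).
(~d & (e & a)): α-rule — add ~d, (e & a).
(e & a): α-rule — add e, a.
(b <-> (b & (a -> e))): β-rule — branch into b, (b & (a -> e))  //  ~b, ~(b & (a -> e)).
  branch 1 (add b, (b & (a -> e))):
    (b & (a -> e)): α-rule — add b, (a -> e).
    (a -> e): β-rule — branch into ~a  //  e.
      branch 1.1 (add ~a):
        × closes — contains both a and ~a.
      branch 1.2 (add e):
        ○ open, literals {a=T, b=T, d=F, e=T}.
  branch 2 (add ~b, ~(b & (a -> e))):
    ~(b & (a -> e)): β-rule — branch into ~b  //  ~(a -> e).
      branch 2.1 (add ~b):
        ○ open, literals {a=T, b=F, d=F, e=T}.
      branch 2.2 (add ~(a -> e)):
        ~(a -> e): α-rule — add a, ~e.
        × closes — contains both e and ~e.
2 branches closed, 2 open.
Each open branch fixes some atoms; the unmentioned ones are free. Counting distinct full assignments: branch {a=T, b=T, d=F, e=T} (c) contributes 2 new; branch {a=T, b=F, d=F, e=T} (c) contributes 2 new. Total: 4.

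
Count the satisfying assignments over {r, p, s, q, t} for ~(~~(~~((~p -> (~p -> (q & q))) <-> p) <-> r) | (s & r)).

Initial set: {~(~~(~~((~p -> (~p -> (q & q))) <-> p) <-> r) | (s & r))}.
~(~~(~~((~p -> (~p -> (q & q))) <-> p) <-> r) | (s & r)): α-rule — add ~~~(~~((~p -> (~p -> (q & q))) <-> p) <-> r), ~(s & r).
~~~(~~((~p -> (~p -> (q & q))) <-> p) <-> r): drop double negation, giving ~(~~((~p -> (~p -> (q & q))) <-> p) <-> r).
~(s & r): β-rule — branch into ~s  //  ~r.
  branch 1 (add ~s):
    ~(~~((~p -> (~p -> (q & q))) <-> p) <-> r): β-rule — branch into ~~((~p -> (~p -> (q & q))) <-> p), ~r  //  ~~~((~p -> (~p -> (q & q))) <-> p), r.
      branch 1.1 (add ~~((~p -> (~p -> (q & q))) <-> p), ~r):
        ~~((~p -> (~p -> (q & q))) <-> p): drop double negation, giving ((~p -> (~p -> (q & q))) <-> p).
        ((~p -> (~p -> (q & q))) <-> p): β-rule — branch into (~p -> (~p -> (q & q))), p  //  ~(~p -> (~p -> (q & q))), ~p.
          branch 1.1.1 (add (~p -> (~p -> (q & q))), p):
            (~p -> (~p -> (q & q))): β-rule — branch into ~~p  //  (~p -> (q & q)).
              branch 1.1.1.1 (add ~~p):
                ○ open, literals {p=1, r=0, s=0}.
              branch 1.1.1.2 (add (~p -> (q & q))):
                (~p -> (q & q)): β-rule — branch into ~~p  //  (q & q).
                  branch 1.1.1.2.1 (add ~~p):
                    ○ open, literals {p=1, r=0, s=0}.
                  branch 1.1.1.2.2 (add (q & q)):
                    (q & q): α-rule — add q, q.
                    ○ open, literals {p=1, q=1, r=0, s=0}.
          branch 1.1.2 (add ~(~p -> (~p -> (q & q))), ~p):
            ~(~p -> (~p -> (q & q))): α-rule — add ~p, ~(~p -> (q & q)).
            ~(~p -> (q & q)): α-rule — add ~p, ~(q & q).
            ~(q & q): β-rule — branch into ~q  //  ~q.
              branch 1.1.2.1 (add ~q):
                ○ open, literals {p=0, q=0, r=0, s=0}.
              branch 1.1.2.2 (add ~q):
                ○ open, literals {p=0, q=0, r=0, s=0}.
      branch 1.2 (add ~~~((~p -> (~p -> (q & q))) <-> p), r):
        ~~~((~p -> (~p -> (q & q))) <-> p): drop double negation, giving ~((~p -> (~p -> (q & q))) <-> p).
        ~((~p -> (~p -> (q & q))) <-> p): β-rule — branch into (~p -> (~p -> (q & q))), ~p  //  ~(~p -> (~p -> (q & q))), p.
          branch 1.2.1 (add (~p -> (~p -> (q & q))), ~p):
            (~p -> (~p -> (q & q))): β-rule — branch into ~~p  //  (~p -> (q & q)).
              branch 1.2.1.1 (add ~~p):
                × closes — contains both p and ~p.
              branch 1.2.1.2 (add (~p -> (q & q))):
                (~p -> (q & q)): β-rule — branch into ~~p  //  (q & q).
                  branch 1.2.1.2.1 (add ~~p):
                    × closes — contains both p and ~p.
                  branch 1.2.1.2.2 (add (q & q)):
                    (q & q): α-rule — add q, q.
                    ○ open, literals {p=0, q=1, r=1, s=0}.
          branch 1.2.2 (add ~(~p -> (~p -> (q & q))), p):
            ~(~p -> (~p -> (q & q))): α-rule — add ~p, ~(~p -> (q & q)).
            × closes — contains both p and ~p.
  branch 2 (add ~r):
    ~(~~((~p -> (~p -> (q & q))) <-> p) <-> r): β-rule — branch into ~~((~p -> (~p -> (q & q))) <-> p), ~r  //  ~~~((~p -> (~p -> (q & q))) <-> p), r.
      branch 2.1 (add ~~((~p -> (~p -> (q & q))) <-> p), ~r):
        ~~((~p -> (~p -> (q & q))) <-> p): drop double negation, giving ((~p -> (~p -> (q & q))) <-> p).
        ((~p -> (~p -> (q & q))) <-> p): β-rule — branch into (~p -> (~p -> (q & q))), p  //  ~(~p -> (~p -> (q & q))), ~p.
          branch 2.1.1 (add (~p -> (~p -> (q & q))), p):
            (~p -> (~p -> (q & q))): β-rule — branch into ~~p  //  (~p -> (q & q)).
              branch 2.1.1.1 (add ~~p):
                ○ open, literals {p=1, r=0}.
              branch 2.1.1.2 (add (~p -> (q & q))):
                (~p -> (q & q)): β-rule — branch into ~~p  //  (q & q).
                  branch 2.1.1.2.1 (add ~~p):
                    ○ open, literals {p=1, r=0}.
                  branch 2.1.1.2.2 (add (q & q)):
                    (q & q): α-rule — add q, q.
                    ○ open, literals {p=1, q=1, r=0}.
          branch 2.1.2 (add ~(~p -> (~p -> (q & q))), ~p):
            ~(~p -> (~p -> (q & q))): α-rule — add ~p, ~(~p -> (q & q)).
            ~(~p -> (q & q)): α-rule — add ~p, ~(q & q).
            ~(q & q): β-rule — branch into ~q  //  ~q.
              branch 2.1.2.1 (add ~q):
                ○ open, literals {p=0, q=0, r=0}.
              branch 2.1.2.2 (add ~q):
                ○ open, literals {p=0, q=0, r=0}.
      branch 2.2 (add ~~~((~p -> (~p -> (q & q))) <-> p), r):
        × closes — contains both r and ~r.
4 branches closed, 11 open.
Each open branch fixes some atoms; the unmentioned ones are free. Counting distinct full assignments: branch {p=1, r=0, s=0} (q, t) contributes 4 new; branch {p=1, r=0, s=0} (q, t) contributes 0 new; branch {p=1, q=1, r=0, s=0} (t) contributes 0 new; branch {p=0, q=0, r=0, s=0} (t) contributes 2 new; branch {p=0, q=0, r=0, s=0} (t) contributes 0 new; branch {p=0, q=1, r=1, s=0} (t) contributes 2 new; branch {p=1, r=0} (s, q, t) contributes 4 new; branch {p=1, r=0} (s, q, t) contributes 0 new; branch {p=1, q=1, r=0} (s, t) contributes 0 new; branch {p=0, q=0, r=0} (s, t) contributes 2 new; branch {p=0, q=0, r=0} (s, t) contributes 0 new. Total: 14.

14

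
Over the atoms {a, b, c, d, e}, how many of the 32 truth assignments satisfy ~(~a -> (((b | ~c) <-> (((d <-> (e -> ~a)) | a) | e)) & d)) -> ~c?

26

Initial set: {(~(~a -> (((b | ~c) <-> (((d <-> (e -> ~a)) | a) | e)) & d)) -> ~c)}.
(~(~a -> (((b | ~c) <-> (((d <-> (e -> ~a)) | a) | e)) & d)) -> ~c): β-rule — branch into ~~(~a -> (((b | ~c) <-> (((d <-> (e -> ~a)) | a) | e)) & d))  //  ~c.
  branch 1 (add ~~(~a -> (((b | ~c) <-> (((d <-> (e -> ~a)) | a) | e)) & d))):
    ~~(~a -> (((b | ~c) <-> (((d <-> (e -> ~a)) | a) | e)) & d)): β-rule — branch into ~~a  //  (((b | ~c) <-> (((d <-> (e -> ~a)) | a) | e)) & d).
      branch 1.1 (add ~~a):
        ○ open, literals {a=true}.
      branch 1.2 (add (((b | ~c) <-> (((d <-> (e -> ~a)) | a) | e)) & d)):
        (((b | ~c) <-> (((d <-> (e -> ~a)) | a) | e)) & d): α-rule — add ((b | ~c) <-> (((d <-> (e -> ~a)) | a) | e)), d.
        ((b | ~c) <-> (((d <-> (e -> ~a)) | a) | e)): β-rule — branch into (b | ~c), (((d <-> (e -> ~a)) | a) | e)  //  ~(b | ~c), ~(((d <-> (e -> ~a)) | a) | e).
          branch 1.2.1 (add (b | ~c), (((d <-> (e -> ~a)) | a) | e)):
            (b | ~c): β-rule — branch into b  //  ~c.
              branch 1.2.1.1 (add b):
                (((d <-> (e -> ~a)) | a) | e): β-rule — branch into ((d <-> (e -> ~a)) | a)  //  e.
                  branch 1.2.1.1.1 (add ((d <-> (e -> ~a)) | a)):
                    ((d <-> (e -> ~a)) | a): β-rule — branch into (d <-> (e -> ~a))  //  a.
                      branch 1.2.1.1.1.1 (add (d <-> (e -> ~a))):
                        (d <-> (e -> ~a)): β-rule — branch into d, (e -> ~a)  //  ~d, ~(e -> ~a).
                          branch 1.2.1.1.1.1.1 (add d, (e -> ~a)):
                            (e -> ~a): β-rule — branch into ~e  //  ~a.
                              branch 1.2.1.1.1.1.1.1 (add ~e):
                                ○ open, literals {b=true, d=true, e=false}.
                              branch 1.2.1.1.1.1.1.2 (add ~a):
                                ○ open, literals {a=false, b=true, d=true}.
                          branch 1.2.1.1.1.1.2 (add ~d, ~(e -> ~a)):
                            × closes — contains both d and ~d.
                      branch 1.2.1.1.1.2 (add a):
                        ○ open, literals {a=true, b=true, d=true}.
                  branch 1.2.1.1.2 (add e):
                    ○ open, literals {b=true, d=true, e=true}.
              branch 1.2.1.2 (add ~c):
                (((d <-> (e -> ~a)) | a) | e): β-rule — branch into ((d <-> (e -> ~a)) | a)  //  e.
                  branch 1.2.1.2.1 (add ((d <-> (e -> ~a)) | a)):
                    ((d <-> (e -> ~a)) | a): β-rule — branch into (d <-> (e -> ~a))  //  a.
                      branch 1.2.1.2.1.1 (add (d <-> (e -> ~a))):
                        (d <-> (e -> ~a)): β-rule — branch into d, (e -> ~a)  //  ~d, ~(e -> ~a).
                          branch 1.2.1.2.1.1.1 (add d, (e -> ~a)):
                            (e -> ~a): β-rule — branch into ~e  //  ~a.
                              branch 1.2.1.2.1.1.1.1 (add ~e):
                                ○ open, literals {c=false, d=true, e=false}.
                              branch 1.2.1.2.1.1.1.2 (add ~a):
                                ○ open, literals {a=false, c=false, d=true}.
                          branch 1.2.1.2.1.1.2 (add ~d, ~(e -> ~a)):
                            × closes — contains both d and ~d.
                      branch 1.2.1.2.1.2 (add a):
                        ○ open, literals {a=true, c=false, d=true}.
                  branch 1.2.1.2.2 (add e):
                    ○ open, literals {c=false, d=true, e=true}.
          branch 1.2.2 (add ~(b | ~c), ~(((d <-> (e -> ~a)) | a) | e)):
            ~(b | ~c): α-rule — add ~b, ~~c.
            ~(((d <-> (e -> ~a)) | a) | e): α-rule — add ~((d <-> (e -> ~a)) | a), ~e.
            ~((d <-> (e -> ~a)) | a): α-rule — add ~(d <-> (e -> ~a)), ~a.
            ~(d <-> (e -> ~a)): β-rule — branch into d, ~(e -> ~a)  //  ~d, (e -> ~a).
              branch 1.2.2.1 (add d, ~(e -> ~a)):
                ~(e -> ~a): α-rule — add e, ~~a.
                × closes — contains both e and ~e.
              branch 1.2.2.2 (add ~d, (e -> ~a)):
                × closes — contains both d and ~d.
  branch 2 (add ~c):
    ○ open, literals {c=false}.
4 branches closed, 10 open.
Each open branch fixes some atoms; the unmentioned ones are free. Counting distinct full assignments: branch {a=true} (b, c, d, e) contributes 16 new; branch {b=true, d=true, e=false} (a, c) contributes 2 new; branch {a=false, b=true, d=true} (c, e) contributes 2 new; branch {a=true, b=true, d=true} (c, e) contributes 0 new; branch {b=true, d=true, e=true} (a, c) contributes 0 new; branch {c=false, d=true, e=false} (a, b) contributes 1 new; branch {a=false, c=false, d=true} (b, e) contributes 1 new; branch {a=true, c=false, d=true} (b, e) contributes 0 new; branch {c=false, d=true, e=true} (a, b) contributes 0 new; branch {c=false} (a, b, d, e) contributes 4 new. Total: 26.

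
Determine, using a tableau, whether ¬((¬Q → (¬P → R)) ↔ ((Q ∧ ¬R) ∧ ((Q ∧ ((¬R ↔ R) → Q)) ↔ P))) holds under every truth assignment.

Not valid

Assume the negation and expand:
Initial set: {¬¬((¬Q → (¬P → R)) ↔ ((Q ∧ ¬R) ∧ ((Q ∧ ((¬R ↔ R) → Q)) ↔ P)))}.
¬¬((¬Q → (¬P → R)) ↔ ((Q ∧ ¬R) ∧ ((Q ∧ ((¬R ↔ R) → Q)) ↔ P))): β-rule — branch into (¬Q → (¬P → R)), ((Q ∧ ¬R) ∧ ((Q ∧ ((¬R ↔ R) → Q)) ↔ P))  //  ¬(¬Q → (¬P → R)), ¬((Q ∧ ¬R) ∧ ((Q ∧ ((¬R ↔ R) → Q)) ↔ P)).
  branch 1 (add (¬Q → (¬P → R)), ((Q ∧ ¬R) ∧ ((Q ∧ ((¬R ↔ R) → Q)) ↔ P))):
    ((Q ∧ ¬R) ∧ ((Q ∧ ((¬R ↔ R) → Q)) ↔ P)): α-rule — add (Q ∧ ¬R), ((Q ∧ ((¬R ↔ R) → Q)) ↔ P).
    (Q ∧ ¬R): α-rule — add Q, ¬R.
    (¬Q → (¬P → R)): β-rule — branch into ¬¬Q  //  (¬P → R).
      branch 1.1 (add ¬¬Q):
        ((Q ∧ ((¬R ↔ R) → Q)) ↔ P): β-rule — branch into (Q ∧ ((¬R ↔ R) → Q)), P  //  ¬(Q ∧ ((¬R ↔ R) → Q)), ¬P.
          branch 1.1.1 (add (Q ∧ ((¬R ↔ R) → Q)), P):
            (Q ∧ ((¬R ↔ R) → Q)): α-rule — add Q, ((¬R ↔ R) → Q).
            ((¬R ↔ R) → Q): β-rule — branch into ¬(¬R ↔ R)  //  Q.
              branch 1.1.1.1 (add ¬(¬R ↔ R)):
                ¬(¬R ↔ R): β-rule — branch into ¬R, ¬R  //  ¬¬R, R.
                  branch 1.1.1.1.1 (add ¬R, ¬R):
                    ○ open, literals {P=true, Q=true, R=false}.
                  branch 1.1.1.1.2 (add ¬¬R, R):
                    × closes — contains both R and ¬R.
              branch 1.1.1.2 (add Q):
                ○ open, literals {P=true, Q=true, R=false}.
          branch 1.1.2 (add ¬(Q ∧ ((¬R ↔ R) → Q)), ¬P):
            ¬(Q ∧ ((¬R ↔ R) → Q)): β-rule — branch into ¬Q  //  ¬((¬R ↔ R) → Q).
              branch 1.1.2.1 (add ¬Q):
                × closes — contains both Q and ¬Q.
              branch 1.1.2.2 (add ¬((¬R ↔ R) → Q)):
                ¬((¬R ↔ R) → Q): α-rule — add (¬R ↔ R), ¬Q.
                × closes — contains both Q and ¬Q.
      branch 1.2 (add (¬P → R)):
        ((Q ∧ ((¬R ↔ R) → Q)) ↔ P): β-rule — branch into (Q ∧ ((¬R ↔ R) → Q)), P  //  ¬(Q ∧ ((¬R ↔ R) → Q)), ¬P.
          branch 1.2.1 (add (Q ∧ ((¬R ↔ R) → Q)), P):
            (Q ∧ ((¬R ↔ R) → Q)): α-rule — add Q, ((¬R ↔ R) → Q).
            (¬P → R): β-rule — branch into ¬¬P  //  R.
              branch 1.2.1.1 (add ¬¬P):
                ((¬R ↔ R) → Q): β-rule — branch into ¬(¬R ↔ R)  //  Q.
                  branch 1.2.1.1.1 (add ¬(¬R ↔ R)):
                    ¬(¬R ↔ R): β-rule — branch into ¬R, ¬R  //  ¬¬R, R.
                      branch 1.2.1.1.1.1 (add ¬R, ¬R):
                        ○ open, literals {P=true, Q=true, R=false}.
                      branch 1.2.1.1.1.2 (add ¬¬R, R):
                        × closes — contains both R and ¬R.
                  branch 1.2.1.1.2 (add Q):
                    ○ open, literals {P=true, Q=true, R=false}.
              branch 1.2.1.2 (add R):
                × closes — contains both R and ¬R.
          branch 1.2.2 (add ¬(Q ∧ ((¬R ↔ R) → Q)), ¬P):
            (¬P → R): β-rule — branch into ¬¬P  //  R.
              branch 1.2.2.1 (add ¬¬P):
                × closes — contains both P and ¬P.
              branch 1.2.2.2 (add R):
                × closes — contains both R and ¬R.
  branch 2 (add ¬(¬Q → (¬P → R)), ¬((Q ∧ ¬R) ∧ ((Q ∧ ((¬R ↔ R) → Q)) ↔ P))):
    ¬(¬Q → (¬P → R)): α-rule — add ¬Q, ¬(¬P → R).
    ¬(¬P → R): α-rule — add ¬P, ¬R.
    ¬((Q ∧ ¬R) ∧ ((Q ∧ ((¬R ↔ R) → Q)) ↔ P)): β-rule — branch into ¬(Q ∧ ¬R)  //  ¬((Q ∧ ((¬R ↔ R) → Q)) ↔ P).
      branch 2.1 (add ¬(Q ∧ ¬R)):
        ¬(Q ∧ ¬R): β-rule — branch into ¬Q  //  ¬¬R.
          branch 2.1.1 (add ¬Q):
            ○ open, literals {P=false, Q=false, R=false}.
          branch 2.1.2 (add ¬¬R):
            × closes — contains both R and ¬R.
      branch 2.2 (add ¬((Q ∧ ((¬R ↔ R) → Q)) ↔ P)):
        ¬((Q ∧ ((¬R ↔ R) → Q)) ↔ P): β-rule — branch into (Q ∧ ((¬R ↔ R) → Q)), ¬P  //  ¬(Q ∧ ((¬R ↔ R) → Q)), P.
          branch 2.2.1 (add (Q ∧ ((¬R ↔ R) → Q)), ¬P):
            (Q ∧ ((¬R ↔ R) → Q)): α-rule — add Q, ((¬R ↔ R) → Q).
            × closes — contains both Q and ¬Q.
          branch 2.2.2 (add ¬(Q ∧ ((¬R ↔ R) → Q)), P):
            × closes — contains both P and ¬P.
10 branches closed, 5 open.
An open branch gives a countermodel: P=true, Q=true, R=false (unmentioned atoms arbitrary); under it the original formula is false.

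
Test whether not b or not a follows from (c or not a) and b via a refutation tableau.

Initial set: {((c or not a) and b); not (not b or not a)}.
((c or not a) and b): α-rule — add (c or not a), b.
not (not b or not a): α-rule — add not not b, not not a.
(c or not a): β-rule — branch into c  //  not a.
  branch 1 (add c):
    ○ open, literals {a=1, b=1, c=1}.
  branch 2 (add not a):
    × closes — contains both a and not a.
1 branch closed, 1 open.
An open branch gives a countermodel: a=1, b=1, c=1 (unmentioned atoms arbitrary); the premises hold there but the conclusion fails.

No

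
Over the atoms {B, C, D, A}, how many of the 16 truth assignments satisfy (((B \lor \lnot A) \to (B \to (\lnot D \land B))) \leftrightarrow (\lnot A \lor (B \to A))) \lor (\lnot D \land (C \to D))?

Initial set: {((((B \lor \lnot A) \to (B \to (\lnot D \land B))) \leftrightarrow (\lnot A \lor (B \to A))) \lor (\lnot D \land (C \to D)))}.
((((B \lor \lnot A) \to (B \to (\lnot D \land B))) \leftrightarrow (\lnot A \lor (B \to A))) \lor (\lnot D \land (C \to D))): β-rule — branch into (((B \lor \lnot A) \to (B \to (\lnot D \land B))) \leftrightarrow (\lnot A \lor (B \to A)))  //  (\lnot D \land (C \to D)).
  branch 1 (add (((B \lor \lnot A) \to (B \to (\lnot D \land B))) \leftrightarrow (\lnot A \lor (B \to A)))):
    (((B \lor \lnot A) \to (B \to (\lnot D \land B))) \leftrightarrow (\lnot A \lor (B \to A))): β-rule — branch into ((B \lor \lnot A) \to (B \to (\lnot D \land B))), (\lnot A \lor (B \to A))  //  \lnot ((B \lor \lnot A) \to (B \to (\lnot D \land B))), \lnot (\lnot A \lor (B \to A)).
      branch 1.1 (add ((B \lor \lnot A) \to (B \to (\lnot D \land B))), (\lnot A \lor (B \to A))):
        ((B \lor \lnot A) \to (B \to (\lnot D \land B))): β-rule — branch into \lnot (B \lor \lnot A)  //  (B \to (\lnot D \land B)).
          branch 1.1.1 (add \lnot (B \lor \lnot A)):
            \lnot (B \lor \lnot A): α-rule — add \lnot B, \lnot \lnot A.
            (\lnot A \lor (B \to A)): β-rule — branch into \lnot A  //  (B \to A).
              branch 1.1.1.1 (add \lnot A):
                × closes — contains both A and \lnot A.
              branch 1.1.1.2 (add (B \to A)):
                (B \to A): β-rule — branch into \lnot B  //  A.
                  branch 1.1.1.2.1 (add \lnot B):
                    ○ open, literals {A=1, B=0}.
                  branch 1.1.1.2.2 (add A):
                    ○ open, literals {A=1, B=0}.
          branch 1.1.2 (add (B \to (\lnot D \land B))):
            (\lnot A \lor (B \to A)): β-rule — branch into \lnot A  //  (B \to A).
              branch 1.1.2.1 (add \lnot A):
                (B \to (\lnot D \land B)): β-rule — branch into \lnot B  //  (\lnot D \land B).
                  branch 1.1.2.1.1 (add \lnot B):
                    ○ open, literals {A=0, B=0}.
                  branch 1.1.2.1.2 (add (\lnot D \land B)):
                    (\lnot D \land B): α-rule — add \lnot D, B.
                    ○ open, literals {A=0, B=1, D=0}.
              branch 1.1.2.2 (add (B \to A)):
                (B \to (\lnot D \land B)): β-rule — branch into \lnot B  //  (\lnot D \land B).
                  branch 1.1.2.2.1 (add \lnot B):
                    (B \to A): β-rule — branch into \lnot B  //  A.
                      branch 1.1.2.2.1.1 (add \lnot B):
                        ○ open, literals {B=0}.
                      branch 1.1.2.2.1.2 (add A):
                        ○ open, literals {A=1, B=0}.
                  branch 1.1.2.2.2 (add (\lnot D \land B)):
                    (\lnot D \land B): α-rule — add \lnot D, B.
                    (B \to A): β-rule — branch into \lnot B  //  A.
                      branch 1.1.2.2.2.1 (add \lnot B):
                        × closes — contains both B and \lnot B.
                      branch 1.1.2.2.2.2 (add A):
                        ○ open, literals {A=1, B=1, D=0}.
      branch 1.2 (add \lnot ((B \lor \lnot A) \to (B \to (\lnot D \land B))), \lnot (\lnot A \lor (B \to A))):
        \lnot ((B \lor \lnot A) \to (B \to (\lnot D \land B))): α-rule — add (B \lor \lnot A), \lnot (B \to (\lnot D \land B)).
        \lnot (\lnot A \lor (B \to A)): α-rule — add \lnot \lnot A, \lnot (B \to A).
        \lnot (B \to (\lnot D \land B)): α-rule — add B, \lnot (\lnot D \land B).
        \lnot (B \to A): α-rule — add B, \lnot A.
        × closes — contains both A and \lnot A.
  branch 2 (add (\lnot D \land (C \to D))):
    (\lnot D \land (C \to D)): α-rule — add \lnot D, (C \to D).
    (C \to D): β-rule — branch into \lnot C  //  D.
      branch 2.1 (add \lnot C):
        ○ open, literals {C=0, D=0}.
      branch 2.2 (add D):
        × closes — contains both D and \lnot D.
4 branches closed, 8 open.
Each open branch fixes some atoms; the unmentioned ones are free. Counting distinct full assignments: branch {A=1, B=0} (C, D) contributes 4 new; branch {A=1, B=0} (C, D) contributes 0 new; branch {A=0, B=0} (C, D) contributes 4 new; branch {A=0, B=1, D=0} (C) contributes 2 new; branch {B=0} (C, D, A) contributes 0 new; branch {A=1, B=0} (C, D) contributes 0 new; branch {A=1, B=1, D=0} (C) contributes 2 new; branch {C=0, D=0} (B, A) contributes 0 new. Total: 12.

12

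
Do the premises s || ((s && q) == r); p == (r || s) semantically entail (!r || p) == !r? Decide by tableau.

No

Initial set: {(s || ((s && q) == r)); (p == (r || s)); !((!r || p) == !r)}.
(s || ((s && q) == r)): β-rule — branch into s  //  ((s && q) == r).
  branch 1 (add s):
    (p == (r || s)): β-rule — branch into p, (r || s)  //  !p, !(r || s).
      branch 1.1 (add p, (r || s)):
        !((!r || p) == !r): β-rule — branch into (!r || p), !!r  //  !(!r || p), !r.
          branch 1.1.1 (add (!r || p), !!r):
            (r || s): β-rule — branch into r  //  s.
              branch 1.1.1.1 (add r):
                (!r || p): β-rule — branch into !r  //  p.
                  branch 1.1.1.1.1 (add !r):
                    × closes — contains both r and !r.
                  branch 1.1.1.1.2 (add p):
                    ○ open, literals {p=T, r=T, s=T}.
              branch 1.1.1.2 (add s):
                (!r || p): β-rule — branch into !r  //  p.
                  branch 1.1.1.2.1 (add !r):
                    × closes — contains both r and !r.
                  branch 1.1.1.2.2 (add p):
                    ○ open, literals {p=T, r=T, s=T}.
          branch 1.1.2 (add !(!r || p), !r):
            !(!r || p): α-rule — add !!r, !p.
            × closes — contains both r and !r.
      branch 1.2 (add !p, !(r || s)):
        !(r || s): α-rule — add !r, !s.
        × closes — contains both s and !s.
  branch 2 (add ((s && q) == r)):
    (p == (r || s)): β-rule — branch into p, (r || s)  //  !p, !(r || s).
      branch 2.1 (add p, (r || s)):
        !((!r || p) == !r): β-rule — branch into (!r || p), !!r  //  !(!r || p), !r.
          branch 2.1.1 (add (!r || p), !!r):
            ((s && q) == r): β-rule — branch into (s && q), r  //  !(s && q), !r.
              branch 2.1.1.1 (add (s && q), r):
                (s && q): α-rule — add s, q.
                (r || s): β-rule — branch into r  //  s.
                  branch 2.1.1.1.1 (add r):
                    (!r || p): β-rule — branch into !r  //  p.
                      branch 2.1.1.1.1.1 (add !r):
                        × closes — contains both r and !r.
                      branch 2.1.1.1.1.2 (add p):
                        ○ open, literals {p=T, q=T, r=T, s=T}.
                  branch 2.1.1.1.2 (add s):
                    (!r || p): β-rule — branch into !r  //  p.
                      branch 2.1.1.1.2.1 (add !r):
                        × closes — contains both r and !r.
                      branch 2.1.1.1.2.2 (add p):
                        ○ open, literals {p=T, q=T, r=T, s=T}.
              branch 2.1.1.2 (add !(s && q), !r):
                × closes — contains both r and !r.
          branch 2.1.2 (add !(!r || p), !r):
            !(!r || p): α-rule — add !!r, !p.
            × closes — contains both r and !r.
      branch 2.2 (add !p, !(r || s)):
        !(r || s): α-rule — add !r, !s.
        !((!r || p) == !r): β-rule — branch into (!r || p), !!r  //  !(!r || p), !r.
          branch 2.2.1 (add (!r || p), !!r):
            × closes — contains both r and !r.
          branch 2.2.2 (add !(!r || p), !r):
            !(!r || p): α-rule — add !!r, !p.
            × closes — contains both r and !r.
10 branches closed, 4 open.
An open branch gives a countermodel: p=T, r=T, s=T (unmentioned atoms arbitrary); the premises hold there but the conclusion fails.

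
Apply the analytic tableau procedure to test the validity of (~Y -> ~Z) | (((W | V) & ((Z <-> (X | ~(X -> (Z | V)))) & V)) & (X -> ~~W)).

Not valid

Assume the negation and expand:
Initial set: {~((~Y -> ~Z) | (((W | V) & ((Z <-> (X | ~(X -> (Z | V)))) & V)) & (X -> ~~W)))}.
~((~Y -> ~Z) | (((W | V) & ((Z <-> (X | ~(X -> (Z | V)))) & V)) & (X -> ~~W))): α-rule — add ~(~Y -> ~Z), ~(((W | V) & ((Z <-> (X | ~(X -> (Z | V)))) & V)) & (X -> ~~W)).
~(~Y -> ~Z): α-rule — add ~Y, ~~Z.
~(((W | V) & ((Z <-> (X | ~(X -> (Z | V)))) & V)) & (X -> ~~W)): β-rule — branch into ~((W | V) & ((Z <-> (X | ~(X -> (Z | V)))) & V))  //  ~(X -> ~~W).
  branch 1 (add ~((W | V) & ((Z <-> (X | ~(X -> (Z | V)))) & V))):
    ~((W | V) & ((Z <-> (X | ~(X -> (Z | V)))) & V)): β-rule — branch into ~(W | V)  //  ~((Z <-> (X | ~(X -> (Z | V)))) & V).
      branch 1.1 (add ~(W | V)):
        ~(W | V): α-rule — add ~W, ~V.
        ○ open, literals {V=F, W=F, Y=F, Z=T}.
      branch 1.2 (add ~((Z <-> (X | ~(X -> (Z | V)))) & V)):
        ~((Z <-> (X | ~(X -> (Z | V)))) & V): β-rule — branch into ~(Z <-> (X | ~(X -> (Z | V))))  //  ~V.
          branch 1.2.1 (add ~(Z <-> (X | ~(X -> (Z | V))))):
            ~(Z <-> (X | ~(X -> (Z | V)))): β-rule — branch into Z, ~(X | ~(X -> (Z | V)))  //  ~Z, (X | ~(X -> (Z | V))).
              branch 1.2.1.1 (add Z, ~(X | ~(X -> (Z | V)))):
                ~(X | ~(X -> (Z | V))): α-rule — add ~X, ~~(X -> (Z | V)).
                ~~(X -> (Z | V)): β-rule — branch into ~X  //  (Z | V).
                  branch 1.2.1.1.1 (add ~X):
                    ○ open, literals {X=F, Y=F, Z=T}.
                  branch 1.2.1.1.2 (add (Z | V)):
                    (Z | V): β-rule — branch into Z  //  V.
                      branch 1.2.1.1.2.1 (add Z):
                        ○ open, literals {X=F, Y=F, Z=T}.
                      branch 1.2.1.1.2.2 (add V):
                        ○ open, literals {V=T, X=F, Y=F, Z=T}.
              branch 1.2.1.2 (add ~Z, (X | ~(X -> (Z | V)))):
                × closes — contains both Z and ~Z.
          branch 1.2.2 (add ~V):
            ○ open, literals {V=F, Y=F, Z=T}.
  branch 2 (add ~(X -> ~~W)):
    ~(X -> ~~W): α-rule — add X, ~~~W.
    ~~~W: drop double negation, giving ~W.
    ○ open, literals {W=F, X=T, Y=F, Z=T}.
1 branch closed, 6 open.
An open branch gives a countermodel: V=F, W=F, Y=F, Z=T (unmentioned atoms arbitrary); under it the original formula is false.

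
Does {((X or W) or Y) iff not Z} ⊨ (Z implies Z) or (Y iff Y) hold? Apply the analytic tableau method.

Yes

Initial set: {T (((X or W) or Y) iff not Z); F ((Z implies Z) or (Y iff Y))}.
F ((Z implies Z) or (Y iff Y)): α-rule — add F (Z implies Z), F (Y iff Y).
F (Z implies Z): α-rule — add T Z, F Z.
× closes — contains both Z and not Z.
All 1 branch closes.
Every branch closed, so the premises entail the conclusion.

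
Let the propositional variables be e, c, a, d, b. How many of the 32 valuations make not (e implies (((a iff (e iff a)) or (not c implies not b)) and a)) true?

Initial set: {not (e implies (((a iff (e iff a)) or (not c implies not b)) and a))}.
not (e implies (((a iff (e iff a)) or (not c implies not b)) and a)): α-rule — add e, not (((a iff (e iff a)) or (not c implies not b)) and a).
not (((a iff (e iff a)) or (not c implies not b)) and a): β-rule — branch into not ((a iff (e iff a)) or (not c implies not b))  //  not a.
  branch 1 (add not ((a iff (e iff a)) or (not c implies not b))):
    not ((a iff (e iff a)) or (not c implies not b)): α-rule — add not (a iff (e iff a)), not (not c implies not b).
    not (not c implies not b): α-rule — add not c, not not b.
    not (a iff (e iff a)): β-rule — branch into a, not (e iff a)  //  not a, (e iff a).
      branch 1.1 (add a, not (e iff a)):
        not (e iff a): β-rule — branch into e, not a  //  not e, a.
          branch 1.1.1 (add e, not a):
            × closes — contains both a and not a.
          branch 1.1.2 (add not e, a):
            × closes — contains both e and not e.
      branch 1.2 (add not a, (e iff a)):
        (e iff a): β-rule — branch into e, a  //  not e, not a.
          branch 1.2.1 (add e, a):
            × closes — contains both a and not a.
          branch 1.2.2 (add not e, not a):
            × closes — contains both e and not e.
  branch 2 (add not a):
    ○ open, literals {a=F, e=T}.
4 branches closed, 1 open.
Each open branch fixes some atoms; the unmentioned ones are free. Counting distinct full assignments: branch {a=F, e=T} (c, d, b) contributes 8 new. Total: 8.

8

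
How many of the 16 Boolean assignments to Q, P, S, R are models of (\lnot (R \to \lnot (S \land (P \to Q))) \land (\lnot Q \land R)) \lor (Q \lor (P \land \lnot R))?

Initial set: {T ((\lnot (R \to \lnot (S \land (P \to Q))) \land (\lnot Q \land R)) \lor (Q \lor (P \land \lnot R)))}.
T ((\lnot (R \to \lnot (S \land (P \to Q))) \land (\lnot Q \land R)) \lor (Q \lor (P \land \lnot R))): β-rule — branch into T (\lnot (R \to \lnot (S \land (P \to Q))) \land (\lnot Q \land R))  //  T (Q \lor (P \land \lnot R)).
  branch 1 (add T (\lnot (R \to \lnot (S \land (P \to Q))) \land (\lnot Q \land R))):
    T (\lnot (R \to \lnot (S \land (P \to Q))) \land (\lnot Q \land R)): α-rule — add T \lnot (R \to \lnot (S \land (P \to Q))), T (\lnot Q \land R).
    T \lnot (R \to \lnot (S \land (P \to Q))): α-rule — add T R, F \lnot (S \land (P \to Q)).
    T (\lnot Q \land R): α-rule — add T \lnot Q, T R.
    F \lnot (S \land (P \to Q)): α-rule — add T S, T (P \to Q).
    T (P \to Q): β-rule — branch into F P  //  T Q.
      branch 1.1 (add F P):
        ○ open, literals {P=0, Q=0, R=1, S=1}.
      branch 1.2 (add T Q):
        × closes — contains both Q and \lnot Q.
  branch 2 (add T (Q \lor (P \land \lnot R))):
    T (Q \lor (P \land \lnot R)): β-rule — branch into T Q  //  T (P \land \lnot R).
      branch 2.1 (add T Q):
        ○ open, literals {Q=1}.
      branch 2.2 (add T (P \land \lnot R)):
        T (P \land \lnot R): α-rule — add T P, T \lnot R.
        ○ open, literals {P=1, R=0}.
1 branch closed, 3 open.
Each open branch fixes some atoms; the unmentioned ones are free. Counting distinct full assignments: branch {P=0, Q=0, R=1, S=1} (none free) contributes 1 new; branch {Q=1} (P, S, R) contributes 8 new; branch {P=1, R=0} (Q, S) contributes 2 new. Total: 11.

11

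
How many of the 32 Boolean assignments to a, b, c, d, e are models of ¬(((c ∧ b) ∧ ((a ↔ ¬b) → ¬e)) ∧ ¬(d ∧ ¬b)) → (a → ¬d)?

26

Initial set: {(¬(((c ∧ b) ∧ ((a ↔ ¬b) → ¬e)) ∧ ¬(d ∧ ¬b)) → (a → ¬d))}.
(¬(((c ∧ b) ∧ ((a ↔ ¬b) → ¬e)) ∧ ¬(d ∧ ¬b)) → (a → ¬d)): β-rule — branch into ¬¬(((c ∧ b) ∧ ((a ↔ ¬b) → ¬e)) ∧ ¬(d ∧ ¬b))  //  (a → ¬d).
  branch 1 (add ¬¬(((c ∧ b) ∧ ((a ↔ ¬b) → ¬e)) ∧ ¬(d ∧ ¬b))):
    ¬¬(((c ∧ b) ∧ ((a ↔ ¬b) → ¬e)) ∧ ¬(d ∧ ¬b)): α-rule — add ((c ∧ b) ∧ ((a ↔ ¬b) → ¬e)), ¬(d ∧ ¬b).
    ((c ∧ b) ∧ ((a ↔ ¬b) → ¬e)): α-rule — add (c ∧ b), ((a ↔ ¬b) → ¬e).
    (c ∧ b): α-rule — add c, b.
    ¬(d ∧ ¬b): β-rule — branch into ¬d  //  ¬¬b.
      branch 1.1 (add ¬d):
        ((a ↔ ¬b) → ¬e): β-rule — branch into ¬(a ↔ ¬b)  //  ¬e.
          branch 1.1.1 (add ¬(a ↔ ¬b)):
            ¬(a ↔ ¬b): β-rule — branch into a, ¬¬b  //  ¬a, ¬b.
              branch 1.1.1.1 (add a, ¬¬b):
                ○ open, literals {a=1, b=1, c=1, d=0}.
              branch 1.1.1.2 (add ¬a, ¬b):
                × closes — contains both b and ¬b.
          branch 1.1.2 (add ¬e):
            ○ open, literals {b=1, c=1, d=0, e=0}.
      branch 1.2 (add ¬¬b):
        ((a ↔ ¬b) → ¬e): β-rule — branch into ¬(a ↔ ¬b)  //  ¬e.
          branch 1.2.1 (add ¬(a ↔ ¬b)):
            ¬(a ↔ ¬b): β-rule — branch into a, ¬¬b  //  ¬a, ¬b.
              branch 1.2.1.1 (add a, ¬¬b):
                ○ open, literals {a=1, b=1, c=1}.
              branch 1.2.1.2 (add ¬a, ¬b):
                × closes — contains both b and ¬b.
          branch 1.2.2 (add ¬e):
            ○ open, literals {b=1, c=1, e=0}.
  branch 2 (add (a → ¬d)):
    (a → ¬d): β-rule — branch into ¬a  //  ¬d.
      branch 2.1 (add ¬a):
        ○ open, literals {a=0}.
      branch 2.2 (add ¬d):
        ○ open, literals {d=0}.
2 branches closed, 6 open.
Each open branch fixes some atoms; the unmentioned ones are free. Counting distinct full assignments: branch {a=1, b=1, c=1, d=0} (e) contributes 2 new; branch {b=1, c=1, d=0, e=0} (a) contributes 1 new; branch {a=1, b=1, c=1} (d, e) contributes 2 new; branch {b=1, c=1, e=0} (a, d) contributes 1 new; branch {a=0} (b, c, d, e) contributes 14 new; branch {d=0} (a, b, c, e) contributes 6 new. Total: 26.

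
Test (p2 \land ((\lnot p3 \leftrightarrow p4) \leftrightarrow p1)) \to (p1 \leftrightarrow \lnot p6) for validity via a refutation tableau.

Assume the negation and expand:
Initial set: {\lnot ((p2 \land ((\lnot p3 \leftrightarrow p4) \leftrightarrow p1)) \to (p1 \leftrightarrow \lnot p6))}.
\lnot ((p2 \land ((\lnot p3 \leftrightarrow p4) \leftrightarrow p1)) \to (p1 \leftrightarrow \lnot p6)): α-rule — add (p2 \land ((\lnot p3 \leftrightarrow p4) \leftrightarrow p1)), \lnot (p1 \leftrightarrow \lnot p6).
(p2 \land ((\lnot p3 \leftrightarrow p4) \leftrightarrow p1)): α-rule — add p2, ((\lnot p3 \leftrightarrow p4) \leftrightarrow p1).
\lnot (p1 \leftrightarrow \lnot p6): β-rule — branch into p1, \lnot \lnot p6  //  \lnot p1, \lnot p6.
  branch 1 (add p1, \lnot \lnot p6):
    ((\lnot p3 \leftrightarrow p4) \leftrightarrow p1): β-rule — branch into (\lnot p3 \leftrightarrow p4), p1  //  \lnot (\lnot p3 \leftrightarrow p4), \lnot p1.
      branch 1.1 (add (\lnot p3 \leftrightarrow p4), p1):
        (\lnot p3 \leftrightarrow p4): β-rule — branch into \lnot p3, p4  //  \lnot \lnot p3, \lnot p4.
          branch 1.1.1 (add \lnot p3, p4):
            ○ open, literals {p1=1, p2=1, p3=0, p4=1, p6=1}.
          branch 1.1.2 (add \lnot \lnot p3, \lnot p4):
            ○ open, literals {p1=1, p2=1, p3=1, p4=0, p6=1}.
      branch 1.2 (add \lnot (\lnot p3 \leftrightarrow p4), \lnot p1):
        × closes — contains both p1 and \lnot p1.
  branch 2 (add \lnot p1, \lnot p6):
    ((\lnot p3 \leftrightarrow p4) \leftrightarrow p1): β-rule — branch into (\lnot p3 \leftrightarrow p4), p1  //  \lnot (\lnot p3 \leftrightarrow p4), \lnot p1.
      branch 2.1 (add (\lnot p3 \leftrightarrow p4), p1):
        × closes — contains both p1 and \lnot p1.
      branch 2.2 (add \lnot (\lnot p3 \leftrightarrow p4), \lnot p1):
        \lnot (\lnot p3 \leftrightarrow p4): β-rule — branch into \lnot p3, \lnot p4  //  \lnot \lnot p3, p4.
          branch 2.2.1 (add \lnot p3, \lnot p4):
            ○ open, literals {p1=0, p2=1, p3=0, p4=0, p6=0}.
          branch 2.2.2 (add \lnot \lnot p3, p4):
            ○ open, literals {p1=0, p2=1, p3=1, p4=1, p6=0}.
2 branches closed, 4 open.
An open branch gives a countermodel: p1=1, p2=1, p3=0, p4=1, p6=1 (unmentioned atoms arbitrary); under it the original formula is false.

Not valid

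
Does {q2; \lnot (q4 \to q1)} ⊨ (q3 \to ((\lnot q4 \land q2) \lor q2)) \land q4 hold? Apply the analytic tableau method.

Yes

Initial set: {q2; \lnot (q4 \to q1); \lnot ((q3 \to ((\lnot q4 \land q2) \lor q2)) \land q4)}.
\lnot (q4 \to q1): α-rule — add q4, \lnot q1.
\lnot ((q3 \to ((\lnot q4 \land q2) \lor q2)) \land q4): β-rule — branch into \lnot (q3 \to ((\lnot q4 \land q2) \lor q2))  //  \lnot q4.
  branch 1 (add \lnot (q3 \to ((\lnot q4 \land q2) \lor q2))):
    \lnot (q3 \to ((\lnot q4 \land q2) \lor q2)): α-rule — add q3, \lnot ((\lnot q4 \land q2) \lor q2).
    \lnot ((\lnot q4 \land q2) \lor q2): α-rule — add \lnot (\lnot q4 \land q2), \lnot q2.
    × closes — contains both q2 and \lnot q2.
  branch 2 (add \lnot q4):
    × closes — contains both q4 and \lnot q4.
All 2 branches close.
Every branch closed, so the premises entail the conclusion.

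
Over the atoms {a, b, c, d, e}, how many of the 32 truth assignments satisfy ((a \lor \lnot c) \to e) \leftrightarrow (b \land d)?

Initial set: {(((a \lor \lnot c) \to e) \leftrightarrow (b \land d))}.
(((a \lor \lnot c) \to e) \leftrightarrow (b \land d)): β-rule — branch into ((a \lor \lnot c) \to e), (b \land d)  //  \lnot ((a \lor \lnot c) \to e), \lnot (b \land d).
  branch 1 (add ((a \lor \lnot c) \to e), (b \land d)):
    (b \land d): α-rule — add b, d.
    ((a \lor \lnot c) \to e): β-rule — branch into \lnot (a \lor \lnot c)  //  e.
      branch 1.1 (add \lnot (a \lor \lnot c)):
        \lnot (a \lor \lnot c): α-rule — add \lnot a, \lnot \lnot c.
        ○ open, literals {a=false, b=true, c=true, d=true}.
      branch 1.2 (add e):
        ○ open, literals {b=true, d=true, e=true}.
  branch 2 (add \lnot ((a \lor \lnot c) \to e), \lnot (b \land d)):
    \lnot ((a \lor \lnot c) \to e): α-rule — add (a \lor \lnot c), \lnot e.
    \lnot (b \land d): β-rule — branch into \lnot b  //  \lnot d.
      branch 2.1 (add \lnot b):
        (a \lor \lnot c): β-rule — branch into a  //  \lnot c.
          branch 2.1.1 (add a):
            ○ open, literals {a=true, b=false, e=false}.
          branch 2.1.2 (add \lnot c):
            ○ open, literals {b=false, c=false, e=false}.
      branch 2.2 (add \lnot d):
        (a \lor \lnot c): β-rule — branch into a  //  \lnot c.
          branch 2.2.1 (add a):
            ○ open, literals {a=true, d=false, e=false}.
          branch 2.2.2 (add \lnot c):
            ○ open, literals {c=false, d=false, e=false}.
0 branches closed, 6 open.
Each open branch fixes some atoms; the unmentioned ones are free. Counting distinct full assignments: branch {a=false, b=true, c=true, d=true} (e) contributes 2 new; branch {b=true, d=true, e=true} (a, c) contributes 3 new; branch {a=true, b=false, e=false} (c, d) contributes 4 new; branch {b=false, c=false, e=false} (a, d) contributes 2 new; branch {a=true, d=false, e=false} (b, c) contributes 2 new; branch {c=false, d=false, e=false} (a, b) contributes 1 new. Total: 14.

14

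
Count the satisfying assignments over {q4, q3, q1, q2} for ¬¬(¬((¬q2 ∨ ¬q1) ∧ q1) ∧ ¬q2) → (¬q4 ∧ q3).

13

Initial set: {(¬¬(¬((¬q2 ∨ ¬q1) ∧ q1) ∧ ¬q2) → (¬q4 ∧ q3))}.
(¬¬(¬((¬q2 ∨ ¬q1) ∧ q1) ∧ ¬q2) → (¬q4 ∧ q3)): β-rule — branch into ¬¬¬(¬((¬q2 ∨ ¬q1) ∧ q1) ∧ ¬q2)  //  (¬q4 ∧ q3).
  branch 1 (add ¬¬¬(¬((¬q2 ∨ ¬q1) ∧ q1) ∧ ¬q2)):
    ¬¬¬(¬((¬q2 ∨ ¬q1) ∧ q1) ∧ ¬q2): drop double negation, giving ¬(¬((¬q2 ∨ ¬q1) ∧ q1) ∧ ¬q2).
    ¬(¬((¬q2 ∨ ¬q1) ∧ q1) ∧ ¬q2): β-rule — branch into ¬¬((¬q2 ∨ ¬q1) ∧ q1)  //  ¬¬q2.
      branch 1.1 (add ¬¬((¬q2 ∨ ¬q1) ∧ q1)):
        ¬¬((¬q2 ∨ ¬q1) ∧ q1): α-rule — add (¬q2 ∨ ¬q1), q1.
        (¬q2 ∨ ¬q1): β-rule — branch into ¬q2  //  ¬q1.
          branch 1.1.1 (add ¬q2):
            ○ open, literals {q1=true, q2=false}.
          branch 1.1.2 (add ¬q1):
            × closes — contains both q1 and ¬q1.
      branch 1.2 (add ¬¬q2):
        ○ open, literals {q2=true}.
  branch 2 (add (¬q4 ∧ q3)):
    (¬q4 ∧ q3): α-rule — add ¬q4, q3.
    ○ open, literals {q3=true, q4=false}.
1 branch closed, 3 open.
Each open branch fixes some atoms; the unmentioned ones are free. Counting distinct full assignments: branch {q1=true, q2=false} (q4, q3) contributes 4 new; branch {q2=true} (q4, q3, q1) contributes 8 new; branch {q3=true, q4=false} (q1, q2) contributes 1 new. Total: 13.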